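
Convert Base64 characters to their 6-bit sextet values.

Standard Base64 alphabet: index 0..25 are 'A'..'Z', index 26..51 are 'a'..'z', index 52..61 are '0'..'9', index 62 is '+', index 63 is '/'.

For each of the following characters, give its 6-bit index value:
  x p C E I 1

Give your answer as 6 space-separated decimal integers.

'x': a..z range, 26 + ord('x') − ord('a') = 49
'p': a..z range, 26 + ord('p') − ord('a') = 41
'C': A..Z range, ord('C') − ord('A') = 2
'E': A..Z range, ord('E') − ord('A') = 4
'I': A..Z range, ord('I') − ord('A') = 8
'1': 0..9 range, 52 + ord('1') − ord('0') = 53

Answer: 49 41 2 4 8 53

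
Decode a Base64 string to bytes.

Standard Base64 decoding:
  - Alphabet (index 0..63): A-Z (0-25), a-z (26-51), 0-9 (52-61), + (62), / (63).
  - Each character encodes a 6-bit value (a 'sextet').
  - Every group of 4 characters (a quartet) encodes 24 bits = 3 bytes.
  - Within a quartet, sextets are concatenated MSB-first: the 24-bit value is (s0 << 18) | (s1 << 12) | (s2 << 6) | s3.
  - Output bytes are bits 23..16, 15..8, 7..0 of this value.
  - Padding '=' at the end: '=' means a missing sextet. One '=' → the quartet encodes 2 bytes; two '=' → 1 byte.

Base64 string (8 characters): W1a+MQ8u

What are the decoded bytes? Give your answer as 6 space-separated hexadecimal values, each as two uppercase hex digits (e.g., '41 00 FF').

After char 0 ('W'=22): chars_in_quartet=1 acc=0x16 bytes_emitted=0
After char 1 ('1'=53): chars_in_quartet=2 acc=0x5B5 bytes_emitted=0
After char 2 ('a'=26): chars_in_quartet=3 acc=0x16D5A bytes_emitted=0
After char 3 ('+'=62): chars_in_quartet=4 acc=0x5B56BE -> emit 5B 56 BE, reset; bytes_emitted=3
After char 4 ('M'=12): chars_in_quartet=1 acc=0xC bytes_emitted=3
After char 5 ('Q'=16): chars_in_quartet=2 acc=0x310 bytes_emitted=3
After char 6 ('8'=60): chars_in_quartet=3 acc=0xC43C bytes_emitted=3
After char 7 ('u'=46): chars_in_quartet=4 acc=0x310F2E -> emit 31 0F 2E, reset; bytes_emitted=6

Answer: 5B 56 BE 31 0F 2E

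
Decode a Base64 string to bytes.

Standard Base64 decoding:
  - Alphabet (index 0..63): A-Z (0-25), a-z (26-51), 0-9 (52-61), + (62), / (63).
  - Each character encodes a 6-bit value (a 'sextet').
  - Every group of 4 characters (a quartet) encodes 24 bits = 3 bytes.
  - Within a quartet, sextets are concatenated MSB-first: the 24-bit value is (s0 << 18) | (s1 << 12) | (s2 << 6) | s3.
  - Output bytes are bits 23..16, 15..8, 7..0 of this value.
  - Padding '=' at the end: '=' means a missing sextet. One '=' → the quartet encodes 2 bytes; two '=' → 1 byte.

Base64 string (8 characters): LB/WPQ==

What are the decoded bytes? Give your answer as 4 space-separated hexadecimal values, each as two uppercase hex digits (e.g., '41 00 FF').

Answer: 2C 1F D6 3D

Derivation:
After char 0 ('L'=11): chars_in_quartet=1 acc=0xB bytes_emitted=0
After char 1 ('B'=1): chars_in_quartet=2 acc=0x2C1 bytes_emitted=0
After char 2 ('/'=63): chars_in_quartet=3 acc=0xB07F bytes_emitted=0
After char 3 ('W'=22): chars_in_quartet=4 acc=0x2C1FD6 -> emit 2C 1F D6, reset; bytes_emitted=3
After char 4 ('P'=15): chars_in_quartet=1 acc=0xF bytes_emitted=3
After char 5 ('Q'=16): chars_in_quartet=2 acc=0x3D0 bytes_emitted=3
Padding '==': partial quartet acc=0x3D0 -> emit 3D; bytes_emitted=4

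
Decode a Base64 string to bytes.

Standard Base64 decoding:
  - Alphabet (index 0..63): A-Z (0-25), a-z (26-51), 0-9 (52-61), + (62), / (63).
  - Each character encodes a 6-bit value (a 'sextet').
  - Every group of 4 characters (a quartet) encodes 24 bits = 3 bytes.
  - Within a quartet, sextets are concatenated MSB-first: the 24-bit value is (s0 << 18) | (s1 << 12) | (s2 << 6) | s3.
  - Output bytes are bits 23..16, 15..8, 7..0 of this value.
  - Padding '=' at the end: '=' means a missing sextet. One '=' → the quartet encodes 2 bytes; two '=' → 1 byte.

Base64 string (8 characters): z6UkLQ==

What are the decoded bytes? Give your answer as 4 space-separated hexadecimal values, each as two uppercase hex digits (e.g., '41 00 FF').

Answer: CF A5 24 2D

Derivation:
After char 0 ('z'=51): chars_in_quartet=1 acc=0x33 bytes_emitted=0
After char 1 ('6'=58): chars_in_quartet=2 acc=0xCFA bytes_emitted=0
After char 2 ('U'=20): chars_in_quartet=3 acc=0x33E94 bytes_emitted=0
After char 3 ('k'=36): chars_in_quartet=4 acc=0xCFA524 -> emit CF A5 24, reset; bytes_emitted=3
After char 4 ('L'=11): chars_in_quartet=1 acc=0xB bytes_emitted=3
After char 5 ('Q'=16): chars_in_quartet=2 acc=0x2D0 bytes_emitted=3
Padding '==': partial quartet acc=0x2D0 -> emit 2D; bytes_emitted=4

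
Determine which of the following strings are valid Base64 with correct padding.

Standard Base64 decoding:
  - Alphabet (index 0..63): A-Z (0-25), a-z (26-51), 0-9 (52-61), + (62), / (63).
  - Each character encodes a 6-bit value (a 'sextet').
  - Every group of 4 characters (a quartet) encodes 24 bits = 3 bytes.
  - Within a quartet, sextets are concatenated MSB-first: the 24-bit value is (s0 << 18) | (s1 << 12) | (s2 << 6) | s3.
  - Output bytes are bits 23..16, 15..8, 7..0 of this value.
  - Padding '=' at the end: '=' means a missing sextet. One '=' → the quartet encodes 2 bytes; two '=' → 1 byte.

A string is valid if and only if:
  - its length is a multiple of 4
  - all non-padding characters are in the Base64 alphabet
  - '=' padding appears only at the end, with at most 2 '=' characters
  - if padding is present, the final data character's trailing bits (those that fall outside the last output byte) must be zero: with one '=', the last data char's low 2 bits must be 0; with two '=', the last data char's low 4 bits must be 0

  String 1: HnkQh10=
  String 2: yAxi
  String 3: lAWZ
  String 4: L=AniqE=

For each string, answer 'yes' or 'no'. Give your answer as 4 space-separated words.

String 1: 'HnkQh10=' → valid
String 2: 'yAxi' → valid
String 3: 'lAWZ' → valid
String 4: 'L=AniqE=' → invalid (bad char(s): ['=']; '=' in middle)

Answer: yes yes yes no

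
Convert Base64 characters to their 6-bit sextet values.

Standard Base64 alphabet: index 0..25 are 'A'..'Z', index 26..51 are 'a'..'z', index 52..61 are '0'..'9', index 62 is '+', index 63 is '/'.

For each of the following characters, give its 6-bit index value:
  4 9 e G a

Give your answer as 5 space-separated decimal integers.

Answer: 56 61 30 6 26

Derivation:
'4': 0..9 range, 52 + ord('4') − ord('0') = 56
'9': 0..9 range, 52 + ord('9') − ord('0') = 61
'e': a..z range, 26 + ord('e') − ord('a') = 30
'G': A..Z range, ord('G') − ord('A') = 6
'a': a..z range, 26 + ord('a') − ord('a') = 26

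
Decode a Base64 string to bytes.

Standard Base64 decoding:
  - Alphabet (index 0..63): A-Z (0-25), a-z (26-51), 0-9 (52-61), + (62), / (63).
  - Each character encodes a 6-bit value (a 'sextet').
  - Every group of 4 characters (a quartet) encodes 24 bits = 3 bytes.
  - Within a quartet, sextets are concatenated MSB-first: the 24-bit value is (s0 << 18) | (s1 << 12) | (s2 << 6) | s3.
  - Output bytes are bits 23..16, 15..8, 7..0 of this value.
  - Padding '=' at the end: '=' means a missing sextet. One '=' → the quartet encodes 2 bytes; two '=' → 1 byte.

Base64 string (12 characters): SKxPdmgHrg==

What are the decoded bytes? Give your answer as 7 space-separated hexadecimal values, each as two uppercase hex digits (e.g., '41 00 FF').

Answer: 48 AC 4F 76 68 07 AE

Derivation:
After char 0 ('S'=18): chars_in_quartet=1 acc=0x12 bytes_emitted=0
After char 1 ('K'=10): chars_in_quartet=2 acc=0x48A bytes_emitted=0
After char 2 ('x'=49): chars_in_quartet=3 acc=0x122B1 bytes_emitted=0
After char 3 ('P'=15): chars_in_quartet=4 acc=0x48AC4F -> emit 48 AC 4F, reset; bytes_emitted=3
After char 4 ('d'=29): chars_in_quartet=1 acc=0x1D bytes_emitted=3
After char 5 ('m'=38): chars_in_quartet=2 acc=0x766 bytes_emitted=3
After char 6 ('g'=32): chars_in_quartet=3 acc=0x1D9A0 bytes_emitted=3
After char 7 ('H'=7): chars_in_quartet=4 acc=0x766807 -> emit 76 68 07, reset; bytes_emitted=6
After char 8 ('r'=43): chars_in_quartet=1 acc=0x2B bytes_emitted=6
After char 9 ('g'=32): chars_in_quartet=2 acc=0xAE0 bytes_emitted=6
Padding '==': partial quartet acc=0xAE0 -> emit AE; bytes_emitted=7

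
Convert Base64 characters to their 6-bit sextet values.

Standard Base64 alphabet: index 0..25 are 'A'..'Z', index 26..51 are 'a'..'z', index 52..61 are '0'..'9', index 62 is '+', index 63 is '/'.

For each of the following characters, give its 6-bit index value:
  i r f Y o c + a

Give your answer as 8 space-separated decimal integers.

'i': a..z range, 26 + ord('i') − ord('a') = 34
'r': a..z range, 26 + ord('r') − ord('a') = 43
'f': a..z range, 26 + ord('f') − ord('a') = 31
'Y': A..Z range, ord('Y') − ord('A') = 24
'o': a..z range, 26 + ord('o') − ord('a') = 40
'c': a..z range, 26 + ord('c') − ord('a') = 28
'+': index 62
'a': a..z range, 26 + ord('a') − ord('a') = 26

Answer: 34 43 31 24 40 28 62 26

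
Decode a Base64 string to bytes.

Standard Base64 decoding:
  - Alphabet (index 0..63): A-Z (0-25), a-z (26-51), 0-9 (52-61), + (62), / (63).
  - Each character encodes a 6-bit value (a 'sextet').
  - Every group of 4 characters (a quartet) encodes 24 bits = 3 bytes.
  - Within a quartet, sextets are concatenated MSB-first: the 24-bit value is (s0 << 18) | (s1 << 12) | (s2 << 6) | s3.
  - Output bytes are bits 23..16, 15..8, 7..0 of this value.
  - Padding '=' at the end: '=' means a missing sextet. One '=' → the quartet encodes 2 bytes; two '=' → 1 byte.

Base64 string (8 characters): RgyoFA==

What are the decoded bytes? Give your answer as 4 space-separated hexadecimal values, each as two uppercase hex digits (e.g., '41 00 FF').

Answer: 46 0C A8 14

Derivation:
After char 0 ('R'=17): chars_in_quartet=1 acc=0x11 bytes_emitted=0
After char 1 ('g'=32): chars_in_quartet=2 acc=0x460 bytes_emitted=0
After char 2 ('y'=50): chars_in_quartet=3 acc=0x11832 bytes_emitted=0
After char 3 ('o'=40): chars_in_quartet=4 acc=0x460CA8 -> emit 46 0C A8, reset; bytes_emitted=3
After char 4 ('F'=5): chars_in_quartet=1 acc=0x5 bytes_emitted=3
After char 5 ('A'=0): chars_in_quartet=2 acc=0x140 bytes_emitted=3
Padding '==': partial quartet acc=0x140 -> emit 14; bytes_emitted=4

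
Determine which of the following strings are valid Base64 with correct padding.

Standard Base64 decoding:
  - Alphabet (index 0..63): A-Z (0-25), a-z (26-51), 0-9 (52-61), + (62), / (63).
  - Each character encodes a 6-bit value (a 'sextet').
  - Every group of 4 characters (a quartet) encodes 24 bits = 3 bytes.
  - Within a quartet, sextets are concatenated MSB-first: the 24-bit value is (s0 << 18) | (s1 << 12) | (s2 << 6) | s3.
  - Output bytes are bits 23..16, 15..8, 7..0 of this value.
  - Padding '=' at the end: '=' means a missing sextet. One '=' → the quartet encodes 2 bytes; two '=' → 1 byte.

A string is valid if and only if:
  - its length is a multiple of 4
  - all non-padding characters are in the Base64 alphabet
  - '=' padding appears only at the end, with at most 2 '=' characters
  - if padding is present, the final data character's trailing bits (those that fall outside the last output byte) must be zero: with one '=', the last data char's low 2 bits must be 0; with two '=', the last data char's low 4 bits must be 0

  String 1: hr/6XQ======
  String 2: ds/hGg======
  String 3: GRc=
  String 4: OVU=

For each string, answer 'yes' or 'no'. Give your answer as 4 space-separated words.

String 1: 'hr/6XQ======' → invalid (6 pad chars (max 2))
String 2: 'ds/hGg======' → invalid (6 pad chars (max 2))
String 3: 'GRc=' → valid
String 4: 'OVU=' → valid

Answer: no no yes yes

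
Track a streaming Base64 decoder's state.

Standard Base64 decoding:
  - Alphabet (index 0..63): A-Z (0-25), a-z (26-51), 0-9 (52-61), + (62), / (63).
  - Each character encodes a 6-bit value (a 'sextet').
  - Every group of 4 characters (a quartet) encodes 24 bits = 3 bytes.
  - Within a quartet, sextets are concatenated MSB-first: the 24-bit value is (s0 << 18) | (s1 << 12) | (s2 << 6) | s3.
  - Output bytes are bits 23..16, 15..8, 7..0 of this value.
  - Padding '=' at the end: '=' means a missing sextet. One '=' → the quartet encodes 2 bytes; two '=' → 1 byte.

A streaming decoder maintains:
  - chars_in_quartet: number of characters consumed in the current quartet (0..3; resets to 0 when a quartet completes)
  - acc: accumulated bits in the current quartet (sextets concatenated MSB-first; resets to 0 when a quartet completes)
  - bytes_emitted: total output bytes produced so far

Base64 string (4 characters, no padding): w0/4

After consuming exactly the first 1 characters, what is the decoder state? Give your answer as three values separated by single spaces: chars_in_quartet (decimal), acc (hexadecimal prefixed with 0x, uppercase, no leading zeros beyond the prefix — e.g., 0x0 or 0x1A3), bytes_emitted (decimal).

After char 0 ('w'=48): chars_in_quartet=1 acc=0x30 bytes_emitted=0

Answer: 1 0x30 0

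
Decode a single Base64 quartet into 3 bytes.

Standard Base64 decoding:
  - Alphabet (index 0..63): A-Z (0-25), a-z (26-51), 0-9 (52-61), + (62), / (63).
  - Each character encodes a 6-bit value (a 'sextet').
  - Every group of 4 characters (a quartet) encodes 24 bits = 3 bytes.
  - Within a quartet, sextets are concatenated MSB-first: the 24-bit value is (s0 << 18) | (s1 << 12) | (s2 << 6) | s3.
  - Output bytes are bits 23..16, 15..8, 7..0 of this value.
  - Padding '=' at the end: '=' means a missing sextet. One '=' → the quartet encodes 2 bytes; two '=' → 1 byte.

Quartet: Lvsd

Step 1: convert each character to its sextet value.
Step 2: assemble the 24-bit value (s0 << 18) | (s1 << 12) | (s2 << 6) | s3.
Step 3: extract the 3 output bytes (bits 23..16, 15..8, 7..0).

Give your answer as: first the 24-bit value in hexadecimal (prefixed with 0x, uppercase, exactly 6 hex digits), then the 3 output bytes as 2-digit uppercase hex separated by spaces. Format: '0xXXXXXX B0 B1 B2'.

Answer: 0x2EFB1D 2E FB 1D

Derivation:
Sextets: L=11, v=47, s=44, d=29
24-bit: (11<<18) | (47<<12) | (44<<6) | 29
      = 0x2C0000 | 0x02F000 | 0x000B00 | 0x00001D
      = 0x2EFB1D
Bytes: (v>>16)&0xFF=2E, (v>>8)&0xFF=FB, v&0xFF=1D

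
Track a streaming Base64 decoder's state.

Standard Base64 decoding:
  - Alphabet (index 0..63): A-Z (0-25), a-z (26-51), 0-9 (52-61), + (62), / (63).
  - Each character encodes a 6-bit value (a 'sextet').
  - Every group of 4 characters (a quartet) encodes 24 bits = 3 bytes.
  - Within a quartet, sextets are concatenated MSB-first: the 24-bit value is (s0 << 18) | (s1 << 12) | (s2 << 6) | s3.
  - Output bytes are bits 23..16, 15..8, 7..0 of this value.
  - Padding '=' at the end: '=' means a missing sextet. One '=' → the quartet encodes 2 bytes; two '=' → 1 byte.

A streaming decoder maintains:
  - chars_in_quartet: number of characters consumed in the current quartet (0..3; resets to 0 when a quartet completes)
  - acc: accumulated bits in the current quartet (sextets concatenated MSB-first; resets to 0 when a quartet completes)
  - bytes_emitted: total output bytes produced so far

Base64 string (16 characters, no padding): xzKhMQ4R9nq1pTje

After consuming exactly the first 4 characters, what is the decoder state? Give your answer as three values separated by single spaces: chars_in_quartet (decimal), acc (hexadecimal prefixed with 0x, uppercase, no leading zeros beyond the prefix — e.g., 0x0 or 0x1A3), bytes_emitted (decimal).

After char 0 ('x'=49): chars_in_quartet=1 acc=0x31 bytes_emitted=0
After char 1 ('z'=51): chars_in_quartet=2 acc=0xC73 bytes_emitted=0
After char 2 ('K'=10): chars_in_quartet=3 acc=0x31CCA bytes_emitted=0
After char 3 ('h'=33): chars_in_quartet=4 acc=0xC732A1 -> emit C7 32 A1, reset; bytes_emitted=3

Answer: 0 0x0 3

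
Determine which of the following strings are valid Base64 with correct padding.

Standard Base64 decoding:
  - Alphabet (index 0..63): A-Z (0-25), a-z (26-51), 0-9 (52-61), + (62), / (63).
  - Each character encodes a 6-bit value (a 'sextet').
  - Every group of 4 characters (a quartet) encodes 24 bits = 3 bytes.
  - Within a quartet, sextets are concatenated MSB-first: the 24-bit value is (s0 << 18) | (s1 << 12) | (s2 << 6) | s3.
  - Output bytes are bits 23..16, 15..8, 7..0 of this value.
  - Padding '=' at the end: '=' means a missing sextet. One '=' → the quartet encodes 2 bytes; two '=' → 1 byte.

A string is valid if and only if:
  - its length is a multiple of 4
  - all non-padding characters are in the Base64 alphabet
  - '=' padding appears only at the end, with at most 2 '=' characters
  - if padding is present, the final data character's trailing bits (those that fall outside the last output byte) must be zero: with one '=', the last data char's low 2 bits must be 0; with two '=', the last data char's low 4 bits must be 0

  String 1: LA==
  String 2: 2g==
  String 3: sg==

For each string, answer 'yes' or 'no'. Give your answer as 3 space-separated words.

String 1: 'LA==' → valid
String 2: '2g==' → valid
String 3: 'sg==' → valid

Answer: yes yes yes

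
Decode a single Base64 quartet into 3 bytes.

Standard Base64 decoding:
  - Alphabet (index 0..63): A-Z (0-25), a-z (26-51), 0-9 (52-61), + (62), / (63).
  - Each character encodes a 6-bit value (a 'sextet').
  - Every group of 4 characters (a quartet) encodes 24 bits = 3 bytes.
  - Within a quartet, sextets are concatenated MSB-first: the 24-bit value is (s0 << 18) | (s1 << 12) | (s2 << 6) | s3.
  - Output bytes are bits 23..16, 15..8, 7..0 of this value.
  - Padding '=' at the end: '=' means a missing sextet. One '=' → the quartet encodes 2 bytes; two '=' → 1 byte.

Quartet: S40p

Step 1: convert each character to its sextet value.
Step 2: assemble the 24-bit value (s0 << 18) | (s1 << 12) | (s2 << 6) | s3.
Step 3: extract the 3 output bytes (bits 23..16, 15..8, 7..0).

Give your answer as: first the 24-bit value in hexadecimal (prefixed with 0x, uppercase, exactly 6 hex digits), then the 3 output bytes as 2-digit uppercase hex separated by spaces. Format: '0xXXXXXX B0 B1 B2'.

Answer: 0x4B8D29 4B 8D 29

Derivation:
Sextets: S=18, 4=56, 0=52, p=41
24-bit: (18<<18) | (56<<12) | (52<<6) | 41
      = 0x480000 | 0x038000 | 0x000D00 | 0x000029
      = 0x4B8D29
Bytes: (v>>16)&0xFF=4B, (v>>8)&0xFF=8D, v&0xFF=29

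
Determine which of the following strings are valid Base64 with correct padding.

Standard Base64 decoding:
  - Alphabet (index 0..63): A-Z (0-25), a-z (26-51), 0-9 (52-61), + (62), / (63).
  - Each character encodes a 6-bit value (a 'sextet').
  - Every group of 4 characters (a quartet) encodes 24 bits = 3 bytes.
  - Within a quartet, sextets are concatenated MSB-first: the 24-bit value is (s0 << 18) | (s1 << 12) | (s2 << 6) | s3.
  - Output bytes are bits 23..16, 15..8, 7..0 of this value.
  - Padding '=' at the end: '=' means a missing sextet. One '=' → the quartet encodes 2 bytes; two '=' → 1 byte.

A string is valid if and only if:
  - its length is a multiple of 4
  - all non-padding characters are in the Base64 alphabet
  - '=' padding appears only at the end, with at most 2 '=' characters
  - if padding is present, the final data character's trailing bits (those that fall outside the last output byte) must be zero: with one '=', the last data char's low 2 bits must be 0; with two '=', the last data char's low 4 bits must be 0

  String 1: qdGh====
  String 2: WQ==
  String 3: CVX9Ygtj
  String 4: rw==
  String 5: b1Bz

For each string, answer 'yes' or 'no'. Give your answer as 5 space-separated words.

Answer: no yes yes yes yes

Derivation:
String 1: 'qdGh====' → invalid (4 pad chars (max 2))
String 2: 'WQ==' → valid
String 3: 'CVX9Ygtj' → valid
String 4: 'rw==' → valid
String 5: 'b1Bz' → valid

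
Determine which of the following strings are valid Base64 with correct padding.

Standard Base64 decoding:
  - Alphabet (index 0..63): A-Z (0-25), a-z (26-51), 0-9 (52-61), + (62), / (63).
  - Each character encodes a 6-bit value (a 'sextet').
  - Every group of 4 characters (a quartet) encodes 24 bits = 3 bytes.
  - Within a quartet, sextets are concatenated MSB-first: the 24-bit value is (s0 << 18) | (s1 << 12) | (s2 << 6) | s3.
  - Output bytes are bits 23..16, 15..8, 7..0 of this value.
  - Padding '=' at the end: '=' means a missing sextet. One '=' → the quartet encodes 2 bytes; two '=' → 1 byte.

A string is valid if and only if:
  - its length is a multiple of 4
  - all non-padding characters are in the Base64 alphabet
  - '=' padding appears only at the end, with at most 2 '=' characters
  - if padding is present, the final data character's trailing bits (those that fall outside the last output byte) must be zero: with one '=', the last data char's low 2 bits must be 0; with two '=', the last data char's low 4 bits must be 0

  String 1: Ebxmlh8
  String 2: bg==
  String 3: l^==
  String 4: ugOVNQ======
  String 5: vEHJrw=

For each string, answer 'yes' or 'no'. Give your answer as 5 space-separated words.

Answer: no yes no no no

Derivation:
String 1: 'Ebxmlh8' → invalid (len=7 not mult of 4)
String 2: 'bg==' → valid
String 3: 'l^==' → invalid (bad char(s): ['^'])
String 4: 'ugOVNQ======' → invalid (6 pad chars (max 2))
String 5: 'vEHJrw=' → invalid (len=7 not mult of 4)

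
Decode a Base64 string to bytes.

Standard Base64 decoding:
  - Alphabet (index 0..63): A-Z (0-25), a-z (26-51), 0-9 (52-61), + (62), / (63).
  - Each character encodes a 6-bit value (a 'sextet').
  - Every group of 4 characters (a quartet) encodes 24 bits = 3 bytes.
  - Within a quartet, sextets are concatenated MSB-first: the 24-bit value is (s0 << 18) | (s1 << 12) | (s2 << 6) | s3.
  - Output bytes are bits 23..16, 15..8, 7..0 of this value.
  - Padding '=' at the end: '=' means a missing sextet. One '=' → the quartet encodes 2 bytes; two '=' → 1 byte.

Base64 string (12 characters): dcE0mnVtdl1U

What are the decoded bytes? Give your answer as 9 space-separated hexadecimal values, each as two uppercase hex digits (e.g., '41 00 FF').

Answer: 75 C1 34 9A 75 6D 76 5D 54

Derivation:
After char 0 ('d'=29): chars_in_quartet=1 acc=0x1D bytes_emitted=0
After char 1 ('c'=28): chars_in_quartet=2 acc=0x75C bytes_emitted=0
After char 2 ('E'=4): chars_in_quartet=3 acc=0x1D704 bytes_emitted=0
After char 3 ('0'=52): chars_in_quartet=4 acc=0x75C134 -> emit 75 C1 34, reset; bytes_emitted=3
After char 4 ('m'=38): chars_in_quartet=1 acc=0x26 bytes_emitted=3
After char 5 ('n'=39): chars_in_quartet=2 acc=0x9A7 bytes_emitted=3
After char 6 ('V'=21): chars_in_quartet=3 acc=0x269D5 bytes_emitted=3
After char 7 ('t'=45): chars_in_quartet=4 acc=0x9A756D -> emit 9A 75 6D, reset; bytes_emitted=6
After char 8 ('d'=29): chars_in_quartet=1 acc=0x1D bytes_emitted=6
After char 9 ('l'=37): chars_in_quartet=2 acc=0x765 bytes_emitted=6
After char 10 ('1'=53): chars_in_quartet=3 acc=0x1D975 bytes_emitted=6
After char 11 ('U'=20): chars_in_quartet=4 acc=0x765D54 -> emit 76 5D 54, reset; bytes_emitted=9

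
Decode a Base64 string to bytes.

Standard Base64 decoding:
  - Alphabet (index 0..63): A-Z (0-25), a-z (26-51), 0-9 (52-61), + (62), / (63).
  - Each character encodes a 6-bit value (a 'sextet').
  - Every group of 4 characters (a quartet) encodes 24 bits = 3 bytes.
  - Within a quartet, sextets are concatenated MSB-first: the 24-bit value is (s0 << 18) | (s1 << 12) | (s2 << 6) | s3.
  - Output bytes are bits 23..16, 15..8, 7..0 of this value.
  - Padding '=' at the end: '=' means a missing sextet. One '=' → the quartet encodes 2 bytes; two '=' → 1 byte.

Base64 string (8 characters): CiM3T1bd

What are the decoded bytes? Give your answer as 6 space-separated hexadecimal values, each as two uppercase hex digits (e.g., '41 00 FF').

Answer: 0A 23 37 4F 56 DD

Derivation:
After char 0 ('C'=2): chars_in_quartet=1 acc=0x2 bytes_emitted=0
After char 1 ('i'=34): chars_in_quartet=2 acc=0xA2 bytes_emitted=0
After char 2 ('M'=12): chars_in_quartet=3 acc=0x288C bytes_emitted=0
After char 3 ('3'=55): chars_in_quartet=4 acc=0xA2337 -> emit 0A 23 37, reset; bytes_emitted=3
After char 4 ('T'=19): chars_in_quartet=1 acc=0x13 bytes_emitted=3
After char 5 ('1'=53): chars_in_quartet=2 acc=0x4F5 bytes_emitted=3
After char 6 ('b'=27): chars_in_quartet=3 acc=0x13D5B bytes_emitted=3
After char 7 ('d'=29): chars_in_quartet=4 acc=0x4F56DD -> emit 4F 56 DD, reset; bytes_emitted=6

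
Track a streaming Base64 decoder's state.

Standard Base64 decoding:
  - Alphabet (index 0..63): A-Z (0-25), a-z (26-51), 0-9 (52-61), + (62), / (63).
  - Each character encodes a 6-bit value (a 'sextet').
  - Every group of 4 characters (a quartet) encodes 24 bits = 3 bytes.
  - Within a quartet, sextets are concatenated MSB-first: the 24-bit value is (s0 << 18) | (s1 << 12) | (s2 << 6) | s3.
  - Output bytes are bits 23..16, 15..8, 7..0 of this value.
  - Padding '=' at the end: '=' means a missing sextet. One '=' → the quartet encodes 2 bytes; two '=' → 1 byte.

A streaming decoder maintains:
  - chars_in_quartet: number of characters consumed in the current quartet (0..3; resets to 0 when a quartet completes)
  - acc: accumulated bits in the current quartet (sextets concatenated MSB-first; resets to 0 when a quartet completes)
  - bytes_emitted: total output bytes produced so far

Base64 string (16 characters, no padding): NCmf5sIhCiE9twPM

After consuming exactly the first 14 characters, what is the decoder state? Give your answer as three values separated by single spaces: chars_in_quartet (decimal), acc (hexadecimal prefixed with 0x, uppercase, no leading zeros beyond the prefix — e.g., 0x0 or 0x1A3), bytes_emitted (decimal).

Answer: 2 0xB70 9

Derivation:
After char 0 ('N'=13): chars_in_quartet=1 acc=0xD bytes_emitted=0
After char 1 ('C'=2): chars_in_quartet=2 acc=0x342 bytes_emitted=0
After char 2 ('m'=38): chars_in_quartet=3 acc=0xD0A6 bytes_emitted=0
After char 3 ('f'=31): chars_in_quartet=4 acc=0x34299F -> emit 34 29 9F, reset; bytes_emitted=3
After char 4 ('5'=57): chars_in_quartet=1 acc=0x39 bytes_emitted=3
After char 5 ('s'=44): chars_in_quartet=2 acc=0xE6C bytes_emitted=3
After char 6 ('I'=8): chars_in_quartet=3 acc=0x39B08 bytes_emitted=3
After char 7 ('h'=33): chars_in_quartet=4 acc=0xE6C221 -> emit E6 C2 21, reset; bytes_emitted=6
After char 8 ('C'=2): chars_in_quartet=1 acc=0x2 bytes_emitted=6
After char 9 ('i'=34): chars_in_quartet=2 acc=0xA2 bytes_emitted=6
After char 10 ('E'=4): chars_in_quartet=3 acc=0x2884 bytes_emitted=6
After char 11 ('9'=61): chars_in_quartet=4 acc=0xA213D -> emit 0A 21 3D, reset; bytes_emitted=9
After char 12 ('t'=45): chars_in_quartet=1 acc=0x2D bytes_emitted=9
After char 13 ('w'=48): chars_in_quartet=2 acc=0xB70 bytes_emitted=9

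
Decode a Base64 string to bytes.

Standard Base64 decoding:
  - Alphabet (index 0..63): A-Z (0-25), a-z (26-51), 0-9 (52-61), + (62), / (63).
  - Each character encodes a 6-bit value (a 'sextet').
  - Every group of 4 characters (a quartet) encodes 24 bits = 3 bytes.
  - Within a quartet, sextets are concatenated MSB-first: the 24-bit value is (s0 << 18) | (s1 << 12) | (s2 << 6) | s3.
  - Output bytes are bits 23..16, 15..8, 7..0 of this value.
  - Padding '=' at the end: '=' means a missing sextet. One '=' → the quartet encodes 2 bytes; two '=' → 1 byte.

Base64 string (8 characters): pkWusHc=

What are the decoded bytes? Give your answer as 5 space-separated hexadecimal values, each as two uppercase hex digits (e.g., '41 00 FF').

After char 0 ('p'=41): chars_in_quartet=1 acc=0x29 bytes_emitted=0
After char 1 ('k'=36): chars_in_quartet=2 acc=0xA64 bytes_emitted=0
After char 2 ('W'=22): chars_in_quartet=3 acc=0x29916 bytes_emitted=0
After char 3 ('u'=46): chars_in_quartet=4 acc=0xA645AE -> emit A6 45 AE, reset; bytes_emitted=3
After char 4 ('s'=44): chars_in_quartet=1 acc=0x2C bytes_emitted=3
After char 5 ('H'=7): chars_in_quartet=2 acc=0xB07 bytes_emitted=3
After char 6 ('c'=28): chars_in_quartet=3 acc=0x2C1DC bytes_emitted=3
Padding '=': partial quartet acc=0x2C1DC -> emit B0 77; bytes_emitted=5

Answer: A6 45 AE B0 77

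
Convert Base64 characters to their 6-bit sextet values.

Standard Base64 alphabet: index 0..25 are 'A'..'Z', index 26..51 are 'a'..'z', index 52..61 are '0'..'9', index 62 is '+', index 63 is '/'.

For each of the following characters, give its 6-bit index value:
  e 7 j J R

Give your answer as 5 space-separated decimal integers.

Answer: 30 59 35 9 17

Derivation:
'e': a..z range, 26 + ord('e') − ord('a') = 30
'7': 0..9 range, 52 + ord('7') − ord('0') = 59
'j': a..z range, 26 + ord('j') − ord('a') = 35
'J': A..Z range, ord('J') − ord('A') = 9
'R': A..Z range, ord('R') − ord('A') = 17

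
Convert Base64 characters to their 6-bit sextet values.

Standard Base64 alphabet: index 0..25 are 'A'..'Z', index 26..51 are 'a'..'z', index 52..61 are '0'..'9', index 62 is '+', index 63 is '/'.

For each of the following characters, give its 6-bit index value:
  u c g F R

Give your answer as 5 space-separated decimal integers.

Answer: 46 28 32 5 17

Derivation:
'u': a..z range, 26 + ord('u') − ord('a') = 46
'c': a..z range, 26 + ord('c') − ord('a') = 28
'g': a..z range, 26 + ord('g') − ord('a') = 32
'F': A..Z range, ord('F') − ord('A') = 5
'R': A..Z range, ord('R') − ord('A') = 17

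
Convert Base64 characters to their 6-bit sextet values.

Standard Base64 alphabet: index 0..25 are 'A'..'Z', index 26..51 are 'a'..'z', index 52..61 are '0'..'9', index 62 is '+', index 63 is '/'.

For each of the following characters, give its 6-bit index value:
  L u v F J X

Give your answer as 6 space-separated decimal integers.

'L': A..Z range, ord('L') − ord('A') = 11
'u': a..z range, 26 + ord('u') − ord('a') = 46
'v': a..z range, 26 + ord('v') − ord('a') = 47
'F': A..Z range, ord('F') − ord('A') = 5
'J': A..Z range, ord('J') − ord('A') = 9
'X': A..Z range, ord('X') − ord('A') = 23

Answer: 11 46 47 5 9 23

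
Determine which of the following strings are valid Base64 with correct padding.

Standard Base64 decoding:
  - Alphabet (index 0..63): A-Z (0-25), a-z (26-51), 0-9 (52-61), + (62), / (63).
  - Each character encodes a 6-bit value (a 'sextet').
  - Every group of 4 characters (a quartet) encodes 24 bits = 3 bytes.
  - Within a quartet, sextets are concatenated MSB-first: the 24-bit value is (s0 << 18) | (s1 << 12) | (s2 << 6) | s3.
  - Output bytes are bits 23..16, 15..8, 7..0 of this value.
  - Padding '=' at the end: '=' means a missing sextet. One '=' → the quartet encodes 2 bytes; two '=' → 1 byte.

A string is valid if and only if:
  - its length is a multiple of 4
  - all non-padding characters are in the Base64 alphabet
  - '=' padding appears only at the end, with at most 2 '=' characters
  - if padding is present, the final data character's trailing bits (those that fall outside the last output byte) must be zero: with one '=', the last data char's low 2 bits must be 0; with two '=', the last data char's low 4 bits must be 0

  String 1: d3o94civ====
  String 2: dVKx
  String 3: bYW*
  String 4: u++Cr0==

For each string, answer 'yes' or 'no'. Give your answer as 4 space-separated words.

Answer: no yes no no

Derivation:
String 1: 'd3o94civ====' → invalid (4 pad chars (max 2))
String 2: 'dVKx' → valid
String 3: 'bYW*' → invalid (bad char(s): ['*'])
String 4: 'u++Cr0==' → invalid (bad trailing bits)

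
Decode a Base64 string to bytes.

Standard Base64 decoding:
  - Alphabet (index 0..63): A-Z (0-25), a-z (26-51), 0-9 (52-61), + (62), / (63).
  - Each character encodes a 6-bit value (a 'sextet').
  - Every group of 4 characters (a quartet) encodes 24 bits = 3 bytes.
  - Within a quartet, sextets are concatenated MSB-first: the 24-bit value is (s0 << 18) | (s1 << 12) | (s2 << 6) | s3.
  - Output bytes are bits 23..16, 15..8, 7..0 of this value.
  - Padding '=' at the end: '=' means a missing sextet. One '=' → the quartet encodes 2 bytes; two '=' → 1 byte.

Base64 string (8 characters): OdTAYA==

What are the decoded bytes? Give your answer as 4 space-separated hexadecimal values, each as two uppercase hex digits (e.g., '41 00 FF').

Answer: 39 D4 C0 60

Derivation:
After char 0 ('O'=14): chars_in_quartet=1 acc=0xE bytes_emitted=0
After char 1 ('d'=29): chars_in_quartet=2 acc=0x39D bytes_emitted=0
After char 2 ('T'=19): chars_in_quartet=3 acc=0xE753 bytes_emitted=0
After char 3 ('A'=0): chars_in_quartet=4 acc=0x39D4C0 -> emit 39 D4 C0, reset; bytes_emitted=3
After char 4 ('Y'=24): chars_in_quartet=1 acc=0x18 bytes_emitted=3
After char 5 ('A'=0): chars_in_quartet=2 acc=0x600 bytes_emitted=3
Padding '==': partial quartet acc=0x600 -> emit 60; bytes_emitted=4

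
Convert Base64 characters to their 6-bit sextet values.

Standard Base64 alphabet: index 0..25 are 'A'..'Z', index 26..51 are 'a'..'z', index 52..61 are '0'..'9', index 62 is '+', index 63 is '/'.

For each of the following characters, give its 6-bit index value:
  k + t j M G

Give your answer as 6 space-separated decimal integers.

'k': a..z range, 26 + ord('k') − ord('a') = 36
'+': index 62
't': a..z range, 26 + ord('t') − ord('a') = 45
'j': a..z range, 26 + ord('j') − ord('a') = 35
'M': A..Z range, ord('M') − ord('A') = 12
'G': A..Z range, ord('G') − ord('A') = 6

Answer: 36 62 45 35 12 6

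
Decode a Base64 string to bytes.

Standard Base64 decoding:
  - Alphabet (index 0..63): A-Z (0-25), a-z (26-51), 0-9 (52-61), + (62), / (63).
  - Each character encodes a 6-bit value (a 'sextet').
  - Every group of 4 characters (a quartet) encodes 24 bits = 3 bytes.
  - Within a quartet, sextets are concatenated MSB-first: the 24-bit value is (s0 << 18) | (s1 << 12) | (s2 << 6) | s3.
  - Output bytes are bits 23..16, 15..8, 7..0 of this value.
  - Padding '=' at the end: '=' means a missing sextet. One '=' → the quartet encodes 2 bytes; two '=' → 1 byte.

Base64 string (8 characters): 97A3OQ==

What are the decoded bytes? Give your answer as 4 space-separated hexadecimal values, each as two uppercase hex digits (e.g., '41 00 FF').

Answer: F7 B0 37 39

Derivation:
After char 0 ('9'=61): chars_in_quartet=1 acc=0x3D bytes_emitted=0
After char 1 ('7'=59): chars_in_quartet=2 acc=0xF7B bytes_emitted=0
After char 2 ('A'=0): chars_in_quartet=3 acc=0x3DEC0 bytes_emitted=0
After char 3 ('3'=55): chars_in_quartet=4 acc=0xF7B037 -> emit F7 B0 37, reset; bytes_emitted=3
After char 4 ('O'=14): chars_in_quartet=1 acc=0xE bytes_emitted=3
After char 5 ('Q'=16): chars_in_quartet=2 acc=0x390 bytes_emitted=3
Padding '==': partial quartet acc=0x390 -> emit 39; bytes_emitted=4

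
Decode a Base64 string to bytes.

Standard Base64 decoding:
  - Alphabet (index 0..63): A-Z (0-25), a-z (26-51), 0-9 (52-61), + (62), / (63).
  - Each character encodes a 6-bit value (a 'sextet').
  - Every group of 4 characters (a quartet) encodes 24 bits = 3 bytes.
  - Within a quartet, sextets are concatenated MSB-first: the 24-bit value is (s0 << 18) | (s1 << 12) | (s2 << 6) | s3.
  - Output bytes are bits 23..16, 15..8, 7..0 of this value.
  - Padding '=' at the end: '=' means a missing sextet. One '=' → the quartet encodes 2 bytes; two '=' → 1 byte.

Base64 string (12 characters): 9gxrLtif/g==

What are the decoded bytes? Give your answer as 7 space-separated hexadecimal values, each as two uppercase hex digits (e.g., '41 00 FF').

Answer: F6 0C 6B 2E D8 9F FE

Derivation:
After char 0 ('9'=61): chars_in_quartet=1 acc=0x3D bytes_emitted=0
After char 1 ('g'=32): chars_in_quartet=2 acc=0xF60 bytes_emitted=0
After char 2 ('x'=49): chars_in_quartet=3 acc=0x3D831 bytes_emitted=0
After char 3 ('r'=43): chars_in_quartet=4 acc=0xF60C6B -> emit F6 0C 6B, reset; bytes_emitted=3
After char 4 ('L'=11): chars_in_quartet=1 acc=0xB bytes_emitted=3
After char 5 ('t'=45): chars_in_quartet=2 acc=0x2ED bytes_emitted=3
After char 6 ('i'=34): chars_in_quartet=3 acc=0xBB62 bytes_emitted=3
After char 7 ('f'=31): chars_in_quartet=4 acc=0x2ED89F -> emit 2E D8 9F, reset; bytes_emitted=6
After char 8 ('/'=63): chars_in_quartet=1 acc=0x3F bytes_emitted=6
After char 9 ('g'=32): chars_in_quartet=2 acc=0xFE0 bytes_emitted=6
Padding '==': partial quartet acc=0xFE0 -> emit FE; bytes_emitted=7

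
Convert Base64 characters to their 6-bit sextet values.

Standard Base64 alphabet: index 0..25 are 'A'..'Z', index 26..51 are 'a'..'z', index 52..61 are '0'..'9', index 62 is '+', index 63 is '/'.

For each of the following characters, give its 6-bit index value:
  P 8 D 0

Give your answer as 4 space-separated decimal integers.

'P': A..Z range, ord('P') − ord('A') = 15
'8': 0..9 range, 52 + ord('8') − ord('0') = 60
'D': A..Z range, ord('D') − ord('A') = 3
'0': 0..9 range, 52 + ord('0') − ord('0') = 52

Answer: 15 60 3 52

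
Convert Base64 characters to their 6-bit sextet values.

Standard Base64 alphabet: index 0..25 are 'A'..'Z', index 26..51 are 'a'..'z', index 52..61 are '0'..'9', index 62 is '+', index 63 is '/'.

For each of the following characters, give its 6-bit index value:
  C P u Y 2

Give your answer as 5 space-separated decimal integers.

'C': A..Z range, ord('C') − ord('A') = 2
'P': A..Z range, ord('P') − ord('A') = 15
'u': a..z range, 26 + ord('u') − ord('a') = 46
'Y': A..Z range, ord('Y') − ord('A') = 24
'2': 0..9 range, 52 + ord('2') − ord('0') = 54

Answer: 2 15 46 24 54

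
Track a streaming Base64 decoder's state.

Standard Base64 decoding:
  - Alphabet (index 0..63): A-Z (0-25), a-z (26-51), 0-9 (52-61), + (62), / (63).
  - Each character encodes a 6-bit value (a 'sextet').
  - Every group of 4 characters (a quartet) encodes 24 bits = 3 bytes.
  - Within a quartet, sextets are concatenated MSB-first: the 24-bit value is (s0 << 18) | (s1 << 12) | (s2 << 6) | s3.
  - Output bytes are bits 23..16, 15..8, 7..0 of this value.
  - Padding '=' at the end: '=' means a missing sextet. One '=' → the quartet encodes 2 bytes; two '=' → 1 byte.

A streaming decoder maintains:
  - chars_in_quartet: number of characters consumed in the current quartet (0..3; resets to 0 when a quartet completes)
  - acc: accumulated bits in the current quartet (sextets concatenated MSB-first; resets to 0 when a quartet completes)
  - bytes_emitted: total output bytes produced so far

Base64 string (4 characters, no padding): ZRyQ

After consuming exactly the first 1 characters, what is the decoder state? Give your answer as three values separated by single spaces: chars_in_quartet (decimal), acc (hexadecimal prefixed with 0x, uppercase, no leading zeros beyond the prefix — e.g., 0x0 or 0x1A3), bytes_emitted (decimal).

After char 0 ('Z'=25): chars_in_quartet=1 acc=0x19 bytes_emitted=0

Answer: 1 0x19 0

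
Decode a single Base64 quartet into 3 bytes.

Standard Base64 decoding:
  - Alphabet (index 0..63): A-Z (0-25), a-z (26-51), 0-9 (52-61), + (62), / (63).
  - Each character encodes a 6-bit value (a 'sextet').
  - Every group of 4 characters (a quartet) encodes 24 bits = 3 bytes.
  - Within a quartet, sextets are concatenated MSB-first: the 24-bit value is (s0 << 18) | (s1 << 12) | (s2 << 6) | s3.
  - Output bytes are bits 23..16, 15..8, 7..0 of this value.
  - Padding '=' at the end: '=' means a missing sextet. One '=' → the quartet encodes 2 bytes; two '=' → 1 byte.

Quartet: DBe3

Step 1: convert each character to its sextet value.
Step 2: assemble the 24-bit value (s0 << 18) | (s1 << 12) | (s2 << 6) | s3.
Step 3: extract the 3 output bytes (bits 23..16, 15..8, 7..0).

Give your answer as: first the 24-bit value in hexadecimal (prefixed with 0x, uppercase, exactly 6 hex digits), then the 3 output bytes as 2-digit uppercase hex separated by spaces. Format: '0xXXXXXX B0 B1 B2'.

Answer: 0x0C17B7 0C 17 B7

Derivation:
Sextets: D=3, B=1, e=30, 3=55
24-bit: (3<<18) | (1<<12) | (30<<6) | 55
      = 0x0C0000 | 0x001000 | 0x000780 | 0x000037
      = 0x0C17B7
Bytes: (v>>16)&0xFF=0C, (v>>8)&0xFF=17, v&0xFF=B7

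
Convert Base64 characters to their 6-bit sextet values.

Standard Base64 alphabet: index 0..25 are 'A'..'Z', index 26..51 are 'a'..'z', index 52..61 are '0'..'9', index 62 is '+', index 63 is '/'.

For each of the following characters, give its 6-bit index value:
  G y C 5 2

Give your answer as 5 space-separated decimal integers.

'G': A..Z range, ord('G') − ord('A') = 6
'y': a..z range, 26 + ord('y') − ord('a') = 50
'C': A..Z range, ord('C') − ord('A') = 2
'5': 0..9 range, 52 + ord('5') − ord('0') = 57
'2': 0..9 range, 52 + ord('2') − ord('0') = 54

Answer: 6 50 2 57 54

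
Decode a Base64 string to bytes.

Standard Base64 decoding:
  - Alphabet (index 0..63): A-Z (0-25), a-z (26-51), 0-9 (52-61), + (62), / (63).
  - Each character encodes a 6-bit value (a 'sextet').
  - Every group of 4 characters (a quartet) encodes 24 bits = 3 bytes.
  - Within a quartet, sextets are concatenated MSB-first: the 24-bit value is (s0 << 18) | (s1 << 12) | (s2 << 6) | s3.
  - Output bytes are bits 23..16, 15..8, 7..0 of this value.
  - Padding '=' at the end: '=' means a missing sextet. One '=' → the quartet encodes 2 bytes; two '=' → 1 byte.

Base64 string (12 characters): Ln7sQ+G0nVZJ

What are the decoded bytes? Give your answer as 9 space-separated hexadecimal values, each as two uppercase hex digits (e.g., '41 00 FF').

Answer: 2E 7E EC 43 E1 B4 9D 56 49

Derivation:
After char 0 ('L'=11): chars_in_quartet=1 acc=0xB bytes_emitted=0
After char 1 ('n'=39): chars_in_quartet=2 acc=0x2E7 bytes_emitted=0
After char 2 ('7'=59): chars_in_quartet=3 acc=0xB9FB bytes_emitted=0
After char 3 ('s'=44): chars_in_quartet=4 acc=0x2E7EEC -> emit 2E 7E EC, reset; bytes_emitted=3
After char 4 ('Q'=16): chars_in_quartet=1 acc=0x10 bytes_emitted=3
After char 5 ('+'=62): chars_in_quartet=2 acc=0x43E bytes_emitted=3
After char 6 ('G'=6): chars_in_quartet=3 acc=0x10F86 bytes_emitted=3
After char 7 ('0'=52): chars_in_quartet=4 acc=0x43E1B4 -> emit 43 E1 B4, reset; bytes_emitted=6
After char 8 ('n'=39): chars_in_quartet=1 acc=0x27 bytes_emitted=6
After char 9 ('V'=21): chars_in_quartet=2 acc=0x9D5 bytes_emitted=6
After char 10 ('Z'=25): chars_in_quartet=3 acc=0x27559 bytes_emitted=6
After char 11 ('J'=9): chars_in_quartet=4 acc=0x9D5649 -> emit 9D 56 49, reset; bytes_emitted=9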